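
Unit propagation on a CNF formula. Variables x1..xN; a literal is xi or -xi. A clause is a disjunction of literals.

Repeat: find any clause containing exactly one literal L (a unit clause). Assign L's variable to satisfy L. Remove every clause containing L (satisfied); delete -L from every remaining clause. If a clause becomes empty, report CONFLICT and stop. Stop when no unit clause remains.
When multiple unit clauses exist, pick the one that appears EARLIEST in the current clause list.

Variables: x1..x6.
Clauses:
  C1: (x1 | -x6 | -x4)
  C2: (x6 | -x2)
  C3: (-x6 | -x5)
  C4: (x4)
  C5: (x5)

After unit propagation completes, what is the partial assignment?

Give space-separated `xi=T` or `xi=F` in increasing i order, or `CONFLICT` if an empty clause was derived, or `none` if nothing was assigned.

unit clause [4] forces x4=T; simplify:
  drop -4 from [1, -6, -4] -> [1, -6]
  satisfied 1 clause(s); 4 remain; assigned so far: [4]
unit clause [5] forces x5=T; simplify:
  drop -5 from [-6, -5] -> [-6]
  satisfied 1 clause(s); 3 remain; assigned so far: [4, 5]
unit clause [-6] forces x6=F; simplify:
  drop 6 from [6, -2] -> [-2]
  satisfied 2 clause(s); 1 remain; assigned so far: [4, 5, 6]
unit clause [-2] forces x2=F; simplify:
  satisfied 1 clause(s); 0 remain; assigned so far: [2, 4, 5, 6]

Answer: x2=F x4=T x5=T x6=F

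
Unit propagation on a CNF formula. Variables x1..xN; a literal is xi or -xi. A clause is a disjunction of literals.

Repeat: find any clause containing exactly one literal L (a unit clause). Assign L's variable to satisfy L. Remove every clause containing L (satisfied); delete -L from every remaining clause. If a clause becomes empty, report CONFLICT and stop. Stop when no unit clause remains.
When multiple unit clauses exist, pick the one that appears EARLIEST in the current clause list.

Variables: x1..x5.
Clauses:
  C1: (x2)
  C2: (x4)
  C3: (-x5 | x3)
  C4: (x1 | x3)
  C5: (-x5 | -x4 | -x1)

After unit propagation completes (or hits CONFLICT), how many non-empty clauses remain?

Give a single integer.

Answer: 3

Derivation:
unit clause [2] forces x2=T; simplify:
  satisfied 1 clause(s); 4 remain; assigned so far: [2]
unit clause [4] forces x4=T; simplify:
  drop -4 from [-5, -4, -1] -> [-5, -1]
  satisfied 1 clause(s); 3 remain; assigned so far: [2, 4]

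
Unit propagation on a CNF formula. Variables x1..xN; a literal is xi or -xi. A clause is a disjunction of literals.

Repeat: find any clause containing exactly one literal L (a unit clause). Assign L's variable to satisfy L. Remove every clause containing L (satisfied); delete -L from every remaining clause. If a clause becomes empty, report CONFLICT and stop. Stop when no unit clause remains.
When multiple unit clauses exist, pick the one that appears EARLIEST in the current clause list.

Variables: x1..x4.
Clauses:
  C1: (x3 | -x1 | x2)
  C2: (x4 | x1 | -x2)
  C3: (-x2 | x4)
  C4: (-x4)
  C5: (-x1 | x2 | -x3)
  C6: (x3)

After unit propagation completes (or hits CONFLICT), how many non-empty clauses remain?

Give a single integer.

unit clause [-4] forces x4=F; simplify:
  drop 4 from [4, 1, -2] -> [1, -2]
  drop 4 from [-2, 4] -> [-2]
  satisfied 1 clause(s); 5 remain; assigned so far: [4]
unit clause [-2] forces x2=F; simplify:
  drop 2 from [3, -1, 2] -> [3, -1]
  drop 2 from [-1, 2, -3] -> [-1, -3]
  satisfied 2 clause(s); 3 remain; assigned so far: [2, 4]
unit clause [3] forces x3=T; simplify:
  drop -3 from [-1, -3] -> [-1]
  satisfied 2 clause(s); 1 remain; assigned so far: [2, 3, 4]
unit clause [-1] forces x1=F; simplify:
  satisfied 1 clause(s); 0 remain; assigned so far: [1, 2, 3, 4]

Answer: 0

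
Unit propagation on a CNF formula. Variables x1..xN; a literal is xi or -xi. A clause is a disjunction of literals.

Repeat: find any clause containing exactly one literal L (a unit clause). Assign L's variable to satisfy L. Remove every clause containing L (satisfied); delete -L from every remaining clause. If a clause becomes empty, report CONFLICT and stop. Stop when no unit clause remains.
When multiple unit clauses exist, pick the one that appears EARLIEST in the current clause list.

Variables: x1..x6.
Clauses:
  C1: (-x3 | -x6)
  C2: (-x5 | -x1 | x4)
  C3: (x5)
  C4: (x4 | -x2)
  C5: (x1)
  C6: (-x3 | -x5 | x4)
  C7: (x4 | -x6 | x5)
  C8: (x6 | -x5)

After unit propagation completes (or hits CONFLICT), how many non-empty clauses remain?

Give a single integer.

Answer: 0

Derivation:
unit clause [5] forces x5=T; simplify:
  drop -5 from [-5, -1, 4] -> [-1, 4]
  drop -5 from [-3, -5, 4] -> [-3, 4]
  drop -5 from [6, -5] -> [6]
  satisfied 2 clause(s); 6 remain; assigned so far: [5]
unit clause [1] forces x1=T; simplify:
  drop -1 from [-1, 4] -> [4]
  satisfied 1 clause(s); 5 remain; assigned so far: [1, 5]
unit clause [4] forces x4=T; simplify:
  satisfied 3 clause(s); 2 remain; assigned so far: [1, 4, 5]
unit clause [6] forces x6=T; simplify:
  drop -6 from [-3, -6] -> [-3]
  satisfied 1 clause(s); 1 remain; assigned so far: [1, 4, 5, 6]
unit clause [-3] forces x3=F; simplify:
  satisfied 1 clause(s); 0 remain; assigned so far: [1, 3, 4, 5, 6]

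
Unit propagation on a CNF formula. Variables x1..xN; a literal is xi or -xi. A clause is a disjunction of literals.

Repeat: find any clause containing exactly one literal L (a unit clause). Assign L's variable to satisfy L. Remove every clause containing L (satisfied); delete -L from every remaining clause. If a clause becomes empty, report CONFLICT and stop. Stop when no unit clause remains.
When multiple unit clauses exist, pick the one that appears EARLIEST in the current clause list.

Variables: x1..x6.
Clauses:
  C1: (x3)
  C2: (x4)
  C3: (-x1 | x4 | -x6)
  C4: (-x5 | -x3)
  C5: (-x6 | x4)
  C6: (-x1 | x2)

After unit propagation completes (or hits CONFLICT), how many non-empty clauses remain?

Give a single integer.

Answer: 1

Derivation:
unit clause [3] forces x3=T; simplify:
  drop -3 from [-5, -3] -> [-5]
  satisfied 1 clause(s); 5 remain; assigned so far: [3]
unit clause [4] forces x4=T; simplify:
  satisfied 3 clause(s); 2 remain; assigned so far: [3, 4]
unit clause [-5] forces x5=F; simplify:
  satisfied 1 clause(s); 1 remain; assigned so far: [3, 4, 5]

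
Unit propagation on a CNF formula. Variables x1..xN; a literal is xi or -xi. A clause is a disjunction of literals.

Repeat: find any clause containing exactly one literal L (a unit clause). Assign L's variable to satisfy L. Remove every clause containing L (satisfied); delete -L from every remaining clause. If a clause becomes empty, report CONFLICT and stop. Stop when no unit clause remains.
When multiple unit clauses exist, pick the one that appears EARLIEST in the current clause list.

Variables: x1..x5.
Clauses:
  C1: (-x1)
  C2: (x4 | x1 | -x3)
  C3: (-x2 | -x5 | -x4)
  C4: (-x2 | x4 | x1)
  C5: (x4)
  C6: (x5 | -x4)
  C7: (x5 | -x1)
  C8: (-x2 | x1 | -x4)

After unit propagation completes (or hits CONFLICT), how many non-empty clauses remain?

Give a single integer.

Answer: 0

Derivation:
unit clause [-1] forces x1=F; simplify:
  drop 1 from [4, 1, -3] -> [4, -3]
  drop 1 from [-2, 4, 1] -> [-2, 4]
  drop 1 from [-2, 1, -4] -> [-2, -4]
  satisfied 2 clause(s); 6 remain; assigned so far: [1]
unit clause [4] forces x4=T; simplify:
  drop -4 from [-2, -5, -4] -> [-2, -5]
  drop -4 from [5, -4] -> [5]
  drop -4 from [-2, -4] -> [-2]
  satisfied 3 clause(s); 3 remain; assigned so far: [1, 4]
unit clause [5] forces x5=T; simplify:
  drop -5 from [-2, -5] -> [-2]
  satisfied 1 clause(s); 2 remain; assigned so far: [1, 4, 5]
unit clause [-2] forces x2=F; simplify:
  satisfied 2 clause(s); 0 remain; assigned so far: [1, 2, 4, 5]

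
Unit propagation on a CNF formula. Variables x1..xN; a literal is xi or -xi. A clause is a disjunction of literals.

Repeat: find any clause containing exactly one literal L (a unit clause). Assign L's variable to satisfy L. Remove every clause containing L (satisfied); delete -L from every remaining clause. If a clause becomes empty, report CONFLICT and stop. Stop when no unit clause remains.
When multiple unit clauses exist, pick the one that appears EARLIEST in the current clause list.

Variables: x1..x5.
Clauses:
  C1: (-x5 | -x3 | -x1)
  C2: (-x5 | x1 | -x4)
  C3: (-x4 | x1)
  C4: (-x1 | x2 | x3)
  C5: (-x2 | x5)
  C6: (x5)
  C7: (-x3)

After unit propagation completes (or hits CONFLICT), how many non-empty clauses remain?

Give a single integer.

unit clause [5] forces x5=T; simplify:
  drop -5 from [-5, -3, -1] -> [-3, -1]
  drop -5 from [-5, 1, -4] -> [1, -4]
  satisfied 2 clause(s); 5 remain; assigned so far: [5]
unit clause [-3] forces x3=F; simplify:
  drop 3 from [-1, 2, 3] -> [-1, 2]
  satisfied 2 clause(s); 3 remain; assigned so far: [3, 5]

Answer: 3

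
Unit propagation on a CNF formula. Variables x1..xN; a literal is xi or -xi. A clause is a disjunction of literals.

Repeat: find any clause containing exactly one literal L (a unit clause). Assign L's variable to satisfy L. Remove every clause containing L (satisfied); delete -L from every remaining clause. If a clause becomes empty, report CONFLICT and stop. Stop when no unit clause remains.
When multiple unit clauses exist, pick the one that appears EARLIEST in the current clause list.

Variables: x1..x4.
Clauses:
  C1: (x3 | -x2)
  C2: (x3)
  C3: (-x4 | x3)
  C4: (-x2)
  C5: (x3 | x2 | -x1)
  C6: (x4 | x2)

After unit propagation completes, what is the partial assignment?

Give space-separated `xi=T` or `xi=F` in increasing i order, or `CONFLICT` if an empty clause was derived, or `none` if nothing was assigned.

Answer: x2=F x3=T x4=T

Derivation:
unit clause [3] forces x3=T; simplify:
  satisfied 4 clause(s); 2 remain; assigned so far: [3]
unit clause [-2] forces x2=F; simplify:
  drop 2 from [4, 2] -> [4]
  satisfied 1 clause(s); 1 remain; assigned so far: [2, 3]
unit clause [4] forces x4=T; simplify:
  satisfied 1 clause(s); 0 remain; assigned so far: [2, 3, 4]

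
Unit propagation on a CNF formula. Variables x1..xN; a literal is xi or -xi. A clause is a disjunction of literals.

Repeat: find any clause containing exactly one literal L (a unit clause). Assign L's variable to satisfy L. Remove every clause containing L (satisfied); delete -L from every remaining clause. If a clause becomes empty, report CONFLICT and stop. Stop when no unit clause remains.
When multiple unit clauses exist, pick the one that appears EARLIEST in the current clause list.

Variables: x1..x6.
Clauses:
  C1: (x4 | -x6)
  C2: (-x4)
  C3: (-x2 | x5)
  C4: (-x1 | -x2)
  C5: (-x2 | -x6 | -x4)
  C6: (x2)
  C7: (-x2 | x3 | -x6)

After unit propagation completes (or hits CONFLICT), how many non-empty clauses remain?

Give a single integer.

unit clause [-4] forces x4=F; simplify:
  drop 4 from [4, -6] -> [-6]
  satisfied 2 clause(s); 5 remain; assigned so far: [4]
unit clause [-6] forces x6=F; simplify:
  satisfied 2 clause(s); 3 remain; assigned so far: [4, 6]
unit clause [2] forces x2=T; simplify:
  drop -2 from [-2, 5] -> [5]
  drop -2 from [-1, -2] -> [-1]
  satisfied 1 clause(s); 2 remain; assigned so far: [2, 4, 6]
unit clause [5] forces x5=T; simplify:
  satisfied 1 clause(s); 1 remain; assigned so far: [2, 4, 5, 6]
unit clause [-1] forces x1=F; simplify:
  satisfied 1 clause(s); 0 remain; assigned so far: [1, 2, 4, 5, 6]

Answer: 0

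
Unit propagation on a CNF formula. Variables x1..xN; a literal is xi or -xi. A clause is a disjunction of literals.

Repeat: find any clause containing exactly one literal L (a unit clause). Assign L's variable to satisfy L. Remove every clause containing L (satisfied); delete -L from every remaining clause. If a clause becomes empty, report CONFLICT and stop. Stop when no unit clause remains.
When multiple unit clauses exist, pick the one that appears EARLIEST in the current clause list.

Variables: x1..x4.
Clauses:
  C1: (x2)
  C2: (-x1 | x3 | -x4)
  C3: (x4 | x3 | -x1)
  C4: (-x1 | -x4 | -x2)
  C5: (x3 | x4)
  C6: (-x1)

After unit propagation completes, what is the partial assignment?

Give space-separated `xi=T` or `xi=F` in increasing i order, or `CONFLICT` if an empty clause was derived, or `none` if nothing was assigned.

Answer: x1=F x2=T

Derivation:
unit clause [2] forces x2=T; simplify:
  drop -2 from [-1, -4, -2] -> [-1, -4]
  satisfied 1 clause(s); 5 remain; assigned so far: [2]
unit clause [-1] forces x1=F; simplify:
  satisfied 4 clause(s); 1 remain; assigned so far: [1, 2]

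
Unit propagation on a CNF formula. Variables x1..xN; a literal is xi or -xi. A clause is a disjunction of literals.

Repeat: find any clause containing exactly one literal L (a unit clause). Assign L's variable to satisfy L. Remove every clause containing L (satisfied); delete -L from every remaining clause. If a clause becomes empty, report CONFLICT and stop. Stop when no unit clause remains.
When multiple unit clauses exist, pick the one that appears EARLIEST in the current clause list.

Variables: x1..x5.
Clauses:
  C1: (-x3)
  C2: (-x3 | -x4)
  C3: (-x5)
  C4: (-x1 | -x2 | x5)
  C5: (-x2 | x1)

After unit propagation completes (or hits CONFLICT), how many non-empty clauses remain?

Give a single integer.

Answer: 2

Derivation:
unit clause [-3] forces x3=F; simplify:
  satisfied 2 clause(s); 3 remain; assigned so far: [3]
unit clause [-5] forces x5=F; simplify:
  drop 5 from [-1, -2, 5] -> [-1, -2]
  satisfied 1 clause(s); 2 remain; assigned so far: [3, 5]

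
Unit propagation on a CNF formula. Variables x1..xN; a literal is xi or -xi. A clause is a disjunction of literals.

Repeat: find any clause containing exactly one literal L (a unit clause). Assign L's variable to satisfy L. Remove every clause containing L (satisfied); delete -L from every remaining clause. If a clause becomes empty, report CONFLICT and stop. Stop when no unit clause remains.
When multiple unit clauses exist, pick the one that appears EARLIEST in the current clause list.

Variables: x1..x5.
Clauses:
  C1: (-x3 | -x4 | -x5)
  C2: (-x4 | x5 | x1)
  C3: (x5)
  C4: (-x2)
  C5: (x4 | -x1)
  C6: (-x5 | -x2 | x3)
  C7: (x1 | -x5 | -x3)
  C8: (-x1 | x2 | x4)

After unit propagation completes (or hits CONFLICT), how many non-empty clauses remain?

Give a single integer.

Answer: 4

Derivation:
unit clause [5] forces x5=T; simplify:
  drop -5 from [-3, -4, -5] -> [-3, -4]
  drop -5 from [-5, -2, 3] -> [-2, 3]
  drop -5 from [1, -5, -3] -> [1, -3]
  satisfied 2 clause(s); 6 remain; assigned so far: [5]
unit clause [-2] forces x2=F; simplify:
  drop 2 from [-1, 2, 4] -> [-1, 4]
  satisfied 2 clause(s); 4 remain; assigned so far: [2, 5]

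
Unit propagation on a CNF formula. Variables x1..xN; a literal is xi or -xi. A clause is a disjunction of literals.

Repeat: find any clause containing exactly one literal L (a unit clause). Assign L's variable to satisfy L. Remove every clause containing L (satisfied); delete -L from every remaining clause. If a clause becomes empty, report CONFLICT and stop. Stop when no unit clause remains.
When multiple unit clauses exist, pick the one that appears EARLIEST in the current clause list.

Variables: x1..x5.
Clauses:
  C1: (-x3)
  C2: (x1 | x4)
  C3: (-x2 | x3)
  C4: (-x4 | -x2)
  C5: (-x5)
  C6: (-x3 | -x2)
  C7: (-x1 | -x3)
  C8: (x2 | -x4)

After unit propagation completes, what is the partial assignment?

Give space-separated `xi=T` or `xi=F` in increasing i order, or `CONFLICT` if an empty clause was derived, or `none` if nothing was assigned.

unit clause [-3] forces x3=F; simplify:
  drop 3 from [-2, 3] -> [-2]
  satisfied 3 clause(s); 5 remain; assigned so far: [3]
unit clause [-2] forces x2=F; simplify:
  drop 2 from [2, -4] -> [-4]
  satisfied 2 clause(s); 3 remain; assigned so far: [2, 3]
unit clause [-5] forces x5=F; simplify:
  satisfied 1 clause(s); 2 remain; assigned so far: [2, 3, 5]
unit clause [-4] forces x4=F; simplify:
  drop 4 from [1, 4] -> [1]
  satisfied 1 clause(s); 1 remain; assigned so far: [2, 3, 4, 5]
unit clause [1] forces x1=T; simplify:
  satisfied 1 clause(s); 0 remain; assigned so far: [1, 2, 3, 4, 5]

Answer: x1=T x2=F x3=F x4=F x5=F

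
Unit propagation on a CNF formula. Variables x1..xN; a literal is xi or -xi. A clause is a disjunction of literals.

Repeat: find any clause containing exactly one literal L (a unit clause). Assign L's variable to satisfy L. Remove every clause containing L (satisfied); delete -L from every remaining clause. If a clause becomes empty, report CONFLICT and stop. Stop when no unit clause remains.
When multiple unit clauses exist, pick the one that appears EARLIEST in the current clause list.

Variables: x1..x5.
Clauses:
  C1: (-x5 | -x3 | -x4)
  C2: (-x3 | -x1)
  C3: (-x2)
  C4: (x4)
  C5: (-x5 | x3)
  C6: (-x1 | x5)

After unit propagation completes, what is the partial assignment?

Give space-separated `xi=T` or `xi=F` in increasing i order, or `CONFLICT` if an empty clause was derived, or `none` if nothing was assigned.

unit clause [-2] forces x2=F; simplify:
  satisfied 1 clause(s); 5 remain; assigned so far: [2]
unit clause [4] forces x4=T; simplify:
  drop -4 from [-5, -3, -4] -> [-5, -3]
  satisfied 1 clause(s); 4 remain; assigned so far: [2, 4]

Answer: x2=F x4=T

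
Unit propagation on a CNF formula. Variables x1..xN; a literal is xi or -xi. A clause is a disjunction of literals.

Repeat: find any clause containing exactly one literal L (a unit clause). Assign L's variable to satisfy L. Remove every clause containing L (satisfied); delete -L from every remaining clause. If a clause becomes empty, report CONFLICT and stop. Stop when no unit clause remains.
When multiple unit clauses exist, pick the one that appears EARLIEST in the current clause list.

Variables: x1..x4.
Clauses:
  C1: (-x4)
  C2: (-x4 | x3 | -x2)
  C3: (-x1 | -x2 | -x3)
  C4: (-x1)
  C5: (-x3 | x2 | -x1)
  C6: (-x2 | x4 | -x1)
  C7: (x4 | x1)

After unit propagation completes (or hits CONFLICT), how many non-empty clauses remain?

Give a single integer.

unit clause [-4] forces x4=F; simplify:
  drop 4 from [-2, 4, -1] -> [-2, -1]
  drop 4 from [4, 1] -> [1]
  satisfied 2 clause(s); 5 remain; assigned so far: [4]
unit clause [-1] forces x1=F; simplify:
  drop 1 from [1] -> [] (empty!)
  satisfied 4 clause(s); 1 remain; assigned so far: [1, 4]
CONFLICT (empty clause)

Answer: 0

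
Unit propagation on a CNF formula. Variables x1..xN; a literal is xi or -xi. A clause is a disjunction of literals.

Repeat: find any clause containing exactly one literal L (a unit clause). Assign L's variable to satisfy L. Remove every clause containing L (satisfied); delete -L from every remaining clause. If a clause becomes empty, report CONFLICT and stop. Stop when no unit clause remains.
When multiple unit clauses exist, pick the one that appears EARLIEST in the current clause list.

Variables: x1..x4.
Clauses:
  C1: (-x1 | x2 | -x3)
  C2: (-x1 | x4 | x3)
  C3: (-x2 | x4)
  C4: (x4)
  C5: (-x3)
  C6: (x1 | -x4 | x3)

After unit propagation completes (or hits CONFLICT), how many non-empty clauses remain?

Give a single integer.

Answer: 0

Derivation:
unit clause [4] forces x4=T; simplify:
  drop -4 from [1, -4, 3] -> [1, 3]
  satisfied 3 clause(s); 3 remain; assigned so far: [4]
unit clause [-3] forces x3=F; simplify:
  drop 3 from [1, 3] -> [1]
  satisfied 2 clause(s); 1 remain; assigned so far: [3, 4]
unit clause [1] forces x1=T; simplify:
  satisfied 1 clause(s); 0 remain; assigned so far: [1, 3, 4]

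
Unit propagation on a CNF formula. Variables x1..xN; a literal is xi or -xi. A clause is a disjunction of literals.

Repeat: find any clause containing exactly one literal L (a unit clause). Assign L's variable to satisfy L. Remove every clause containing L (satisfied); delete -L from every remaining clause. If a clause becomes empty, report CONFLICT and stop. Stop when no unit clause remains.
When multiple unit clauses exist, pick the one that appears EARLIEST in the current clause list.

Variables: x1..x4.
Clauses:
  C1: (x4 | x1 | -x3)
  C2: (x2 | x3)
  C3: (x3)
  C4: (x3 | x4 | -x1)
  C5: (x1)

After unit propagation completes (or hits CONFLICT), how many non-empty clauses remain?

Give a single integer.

Answer: 0

Derivation:
unit clause [3] forces x3=T; simplify:
  drop -3 from [4, 1, -3] -> [4, 1]
  satisfied 3 clause(s); 2 remain; assigned so far: [3]
unit clause [1] forces x1=T; simplify:
  satisfied 2 clause(s); 0 remain; assigned so far: [1, 3]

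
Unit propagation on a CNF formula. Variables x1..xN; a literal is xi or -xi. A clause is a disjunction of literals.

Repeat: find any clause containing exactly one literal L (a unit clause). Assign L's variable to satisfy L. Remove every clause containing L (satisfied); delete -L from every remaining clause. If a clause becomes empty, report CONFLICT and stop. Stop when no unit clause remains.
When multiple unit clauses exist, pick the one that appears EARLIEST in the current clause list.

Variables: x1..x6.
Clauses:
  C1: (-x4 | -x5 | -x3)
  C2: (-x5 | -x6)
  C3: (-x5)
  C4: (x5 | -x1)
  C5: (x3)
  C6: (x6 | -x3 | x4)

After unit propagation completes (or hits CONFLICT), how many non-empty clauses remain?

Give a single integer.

Answer: 1

Derivation:
unit clause [-5] forces x5=F; simplify:
  drop 5 from [5, -1] -> [-1]
  satisfied 3 clause(s); 3 remain; assigned so far: [5]
unit clause [-1] forces x1=F; simplify:
  satisfied 1 clause(s); 2 remain; assigned so far: [1, 5]
unit clause [3] forces x3=T; simplify:
  drop -3 from [6, -3, 4] -> [6, 4]
  satisfied 1 clause(s); 1 remain; assigned so far: [1, 3, 5]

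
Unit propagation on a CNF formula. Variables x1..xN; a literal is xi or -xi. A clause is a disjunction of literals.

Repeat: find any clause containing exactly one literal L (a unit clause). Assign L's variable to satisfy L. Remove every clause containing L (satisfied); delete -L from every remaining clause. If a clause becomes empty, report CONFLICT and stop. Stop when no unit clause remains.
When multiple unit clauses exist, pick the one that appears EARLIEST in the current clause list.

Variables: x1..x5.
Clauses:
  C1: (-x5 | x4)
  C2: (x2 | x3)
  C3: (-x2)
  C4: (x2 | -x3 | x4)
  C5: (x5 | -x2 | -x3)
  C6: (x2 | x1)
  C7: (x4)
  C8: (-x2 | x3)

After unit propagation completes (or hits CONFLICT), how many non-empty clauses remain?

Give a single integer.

Answer: 0

Derivation:
unit clause [-2] forces x2=F; simplify:
  drop 2 from [2, 3] -> [3]
  drop 2 from [2, -3, 4] -> [-3, 4]
  drop 2 from [2, 1] -> [1]
  satisfied 3 clause(s); 5 remain; assigned so far: [2]
unit clause [3] forces x3=T; simplify:
  drop -3 from [-3, 4] -> [4]
  satisfied 1 clause(s); 4 remain; assigned so far: [2, 3]
unit clause [4] forces x4=T; simplify:
  satisfied 3 clause(s); 1 remain; assigned so far: [2, 3, 4]
unit clause [1] forces x1=T; simplify:
  satisfied 1 clause(s); 0 remain; assigned so far: [1, 2, 3, 4]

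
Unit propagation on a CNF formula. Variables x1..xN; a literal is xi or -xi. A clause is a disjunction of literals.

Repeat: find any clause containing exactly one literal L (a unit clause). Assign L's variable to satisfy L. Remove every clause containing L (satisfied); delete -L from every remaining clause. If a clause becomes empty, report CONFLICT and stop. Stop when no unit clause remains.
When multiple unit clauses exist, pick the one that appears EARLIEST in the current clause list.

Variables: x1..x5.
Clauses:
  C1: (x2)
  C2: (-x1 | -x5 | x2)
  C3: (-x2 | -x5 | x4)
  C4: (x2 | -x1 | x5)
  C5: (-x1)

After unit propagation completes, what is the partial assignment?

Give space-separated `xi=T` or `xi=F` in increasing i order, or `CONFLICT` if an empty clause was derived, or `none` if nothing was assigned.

Answer: x1=F x2=T

Derivation:
unit clause [2] forces x2=T; simplify:
  drop -2 from [-2, -5, 4] -> [-5, 4]
  satisfied 3 clause(s); 2 remain; assigned so far: [2]
unit clause [-1] forces x1=F; simplify:
  satisfied 1 clause(s); 1 remain; assigned so far: [1, 2]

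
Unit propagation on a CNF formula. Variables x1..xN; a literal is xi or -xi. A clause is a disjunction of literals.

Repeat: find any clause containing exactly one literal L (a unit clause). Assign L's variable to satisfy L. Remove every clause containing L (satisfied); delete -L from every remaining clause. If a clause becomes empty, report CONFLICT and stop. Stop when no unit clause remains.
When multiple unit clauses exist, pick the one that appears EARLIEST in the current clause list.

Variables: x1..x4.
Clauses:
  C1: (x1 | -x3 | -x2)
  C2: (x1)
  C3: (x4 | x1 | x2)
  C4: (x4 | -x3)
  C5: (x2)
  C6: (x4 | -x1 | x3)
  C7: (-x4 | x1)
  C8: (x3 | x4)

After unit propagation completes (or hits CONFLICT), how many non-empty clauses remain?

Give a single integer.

unit clause [1] forces x1=T; simplify:
  drop -1 from [4, -1, 3] -> [4, 3]
  satisfied 4 clause(s); 4 remain; assigned so far: [1]
unit clause [2] forces x2=T; simplify:
  satisfied 1 clause(s); 3 remain; assigned so far: [1, 2]

Answer: 3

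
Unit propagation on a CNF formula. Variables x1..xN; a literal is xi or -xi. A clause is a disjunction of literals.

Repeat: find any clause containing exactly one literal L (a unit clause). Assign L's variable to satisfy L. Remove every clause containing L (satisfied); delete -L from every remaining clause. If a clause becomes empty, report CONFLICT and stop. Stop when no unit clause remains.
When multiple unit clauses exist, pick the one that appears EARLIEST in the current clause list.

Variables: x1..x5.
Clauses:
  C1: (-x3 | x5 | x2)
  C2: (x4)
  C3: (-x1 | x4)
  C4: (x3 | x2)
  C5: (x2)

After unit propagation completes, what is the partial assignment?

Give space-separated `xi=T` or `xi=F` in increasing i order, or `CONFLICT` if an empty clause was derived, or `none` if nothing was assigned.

unit clause [4] forces x4=T; simplify:
  satisfied 2 clause(s); 3 remain; assigned so far: [4]
unit clause [2] forces x2=T; simplify:
  satisfied 3 clause(s); 0 remain; assigned so far: [2, 4]

Answer: x2=T x4=T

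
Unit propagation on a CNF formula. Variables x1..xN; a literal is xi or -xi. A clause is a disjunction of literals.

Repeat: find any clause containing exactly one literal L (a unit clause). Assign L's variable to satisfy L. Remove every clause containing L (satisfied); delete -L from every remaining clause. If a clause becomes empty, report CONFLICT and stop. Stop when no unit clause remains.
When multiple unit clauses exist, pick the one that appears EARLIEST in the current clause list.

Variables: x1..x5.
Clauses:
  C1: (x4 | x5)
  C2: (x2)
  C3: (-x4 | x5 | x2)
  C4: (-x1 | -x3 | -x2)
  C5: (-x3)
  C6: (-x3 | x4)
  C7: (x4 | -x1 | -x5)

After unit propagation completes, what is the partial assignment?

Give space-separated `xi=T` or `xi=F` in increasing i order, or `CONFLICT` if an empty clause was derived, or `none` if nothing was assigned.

Answer: x2=T x3=F

Derivation:
unit clause [2] forces x2=T; simplify:
  drop -2 from [-1, -3, -2] -> [-1, -3]
  satisfied 2 clause(s); 5 remain; assigned so far: [2]
unit clause [-3] forces x3=F; simplify:
  satisfied 3 clause(s); 2 remain; assigned so far: [2, 3]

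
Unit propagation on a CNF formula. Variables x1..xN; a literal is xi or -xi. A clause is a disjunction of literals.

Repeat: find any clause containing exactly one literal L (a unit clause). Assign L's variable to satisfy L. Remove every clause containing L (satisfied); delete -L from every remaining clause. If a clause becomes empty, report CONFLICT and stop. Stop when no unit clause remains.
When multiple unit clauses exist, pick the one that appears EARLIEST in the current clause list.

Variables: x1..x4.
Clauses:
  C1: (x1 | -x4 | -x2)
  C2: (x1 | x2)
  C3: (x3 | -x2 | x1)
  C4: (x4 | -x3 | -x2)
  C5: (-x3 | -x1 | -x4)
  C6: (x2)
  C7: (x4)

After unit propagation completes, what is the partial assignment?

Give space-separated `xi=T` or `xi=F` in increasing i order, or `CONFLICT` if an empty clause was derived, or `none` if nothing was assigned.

unit clause [2] forces x2=T; simplify:
  drop -2 from [1, -4, -2] -> [1, -4]
  drop -2 from [3, -2, 1] -> [3, 1]
  drop -2 from [4, -3, -2] -> [4, -3]
  satisfied 2 clause(s); 5 remain; assigned so far: [2]
unit clause [4] forces x4=T; simplify:
  drop -4 from [1, -4] -> [1]
  drop -4 from [-3, -1, -4] -> [-3, -1]
  satisfied 2 clause(s); 3 remain; assigned so far: [2, 4]
unit clause [1] forces x1=T; simplify:
  drop -1 from [-3, -1] -> [-3]
  satisfied 2 clause(s); 1 remain; assigned so far: [1, 2, 4]
unit clause [-3] forces x3=F; simplify:
  satisfied 1 clause(s); 0 remain; assigned so far: [1, 2, 3, 4]

Answer: x1=T x2=T x3=F x4=T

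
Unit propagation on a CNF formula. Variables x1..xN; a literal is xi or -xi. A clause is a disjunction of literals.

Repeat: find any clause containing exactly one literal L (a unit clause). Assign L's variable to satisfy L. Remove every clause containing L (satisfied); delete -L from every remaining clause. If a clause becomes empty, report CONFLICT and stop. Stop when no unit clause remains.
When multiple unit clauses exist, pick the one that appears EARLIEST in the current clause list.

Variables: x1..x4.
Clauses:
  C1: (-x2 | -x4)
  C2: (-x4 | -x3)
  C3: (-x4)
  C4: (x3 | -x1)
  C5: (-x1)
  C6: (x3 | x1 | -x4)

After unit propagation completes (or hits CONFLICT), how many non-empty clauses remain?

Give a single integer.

Answer: 0

Derivation:
unit clause [-4] forces x4=F; simplify:
  satisfied 4 clause(s); 2 remain; assigned so far: [4]
unit clause [-1] forces x1=F; simplify:
  satisfied 2 clause(s); 0 remain; assigned so far: [1, 4]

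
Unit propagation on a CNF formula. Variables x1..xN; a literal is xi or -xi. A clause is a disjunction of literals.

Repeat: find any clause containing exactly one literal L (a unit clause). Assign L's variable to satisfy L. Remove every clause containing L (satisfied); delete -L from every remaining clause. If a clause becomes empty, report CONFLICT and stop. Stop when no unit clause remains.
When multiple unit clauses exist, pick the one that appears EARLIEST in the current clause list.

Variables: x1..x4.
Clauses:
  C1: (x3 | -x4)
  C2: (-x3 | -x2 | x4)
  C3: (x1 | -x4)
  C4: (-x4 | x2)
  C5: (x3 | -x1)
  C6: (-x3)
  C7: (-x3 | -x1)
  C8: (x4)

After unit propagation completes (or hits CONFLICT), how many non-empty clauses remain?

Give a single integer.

Answer: 1

Derivation:
unit clause [-3] forces x3=F; simplify:
  drop 3 from [3, -4] -> [-4]
  drop 3 from [3, -1] -> [-1]
  satisfied 3 clause(s); 5 remain; assigned so far: [3]
unit clause [-4] forces x4=F; simplify:
  drop 4 from [4] -> [] (empty!)
  satisfied 3 clause(s); 2 remain; assigned so far: [3, 4]
CONFLICT (empty clause)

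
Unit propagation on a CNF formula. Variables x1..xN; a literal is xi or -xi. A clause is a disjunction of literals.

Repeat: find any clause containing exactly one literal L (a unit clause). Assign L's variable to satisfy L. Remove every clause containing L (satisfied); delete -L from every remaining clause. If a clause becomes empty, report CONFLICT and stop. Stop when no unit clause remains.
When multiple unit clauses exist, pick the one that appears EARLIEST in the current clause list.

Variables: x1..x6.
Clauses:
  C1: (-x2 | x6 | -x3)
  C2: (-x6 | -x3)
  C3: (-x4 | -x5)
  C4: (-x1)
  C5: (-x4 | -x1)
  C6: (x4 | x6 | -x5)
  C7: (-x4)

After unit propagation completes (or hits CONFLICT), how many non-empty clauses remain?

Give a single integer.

unit clause [-1] forces x1=F; simplify:
  satisfied 2 clause(s); 5 remain; assigned so far: [1]
unit clause [-4] forces x4=F; simplify:
  drop 4 from [4, 6, -5] -> [6, -5]
  satisfied 2 clause(s); 3 remain; assigned so far: [1, 4]

Answer: 3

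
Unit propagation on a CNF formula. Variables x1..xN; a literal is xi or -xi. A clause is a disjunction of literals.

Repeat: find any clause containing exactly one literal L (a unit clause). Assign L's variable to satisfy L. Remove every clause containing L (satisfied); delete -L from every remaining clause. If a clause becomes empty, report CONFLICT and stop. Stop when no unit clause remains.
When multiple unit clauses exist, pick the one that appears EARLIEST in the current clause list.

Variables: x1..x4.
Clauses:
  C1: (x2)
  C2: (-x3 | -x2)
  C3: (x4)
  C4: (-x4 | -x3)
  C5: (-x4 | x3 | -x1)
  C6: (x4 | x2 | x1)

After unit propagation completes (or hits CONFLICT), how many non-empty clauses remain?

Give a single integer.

unit clause [2] forces x2=T; simplify:
  drop -2 from [-3, -2] -> [-3]
  satisfied 2 clause(s); 4 remain; assigned so far: [2]
unit clause [-3] forces x3=F; simplify:
  drop 3 from [-4, 3, -1] -> [-4, -1]
  satisfied 2 clause(s); 2 remain; assigned so far: [2, 3]
unit clause [4] forces x4=T; simplify:
  drop -4 from [-4, -1] -> [-1]
  satisfied 1 clause(s); 1 remain; assigned so far: [2, 3, 4]
unit clause [-1] forces x1=F; simplify:
  satisfied 1 clause(s); 0 remain; assigned so far: [1, 2, 3, 4]

Answer: 0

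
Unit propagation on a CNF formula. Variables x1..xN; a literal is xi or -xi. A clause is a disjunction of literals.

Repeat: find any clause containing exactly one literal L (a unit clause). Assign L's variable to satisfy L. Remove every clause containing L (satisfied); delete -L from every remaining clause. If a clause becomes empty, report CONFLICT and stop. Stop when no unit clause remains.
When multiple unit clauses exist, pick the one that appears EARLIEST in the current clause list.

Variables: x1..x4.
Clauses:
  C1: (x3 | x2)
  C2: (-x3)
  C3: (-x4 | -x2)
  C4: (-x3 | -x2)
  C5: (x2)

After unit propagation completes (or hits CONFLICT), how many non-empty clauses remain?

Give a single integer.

Answer: 0

Derivation:
unit clause [-3] forces x3=F; simplify:
  drop 3 from [3, 2] -> [2]
  satisfied 2 clause(s); 3 remain; assigned so far: [3]
unit clause [2] forces x2=T; simplify:
  drop -2 from [-4, -2] -> [-4]
  satisfied 2 clause(s); 1 remain; assigned so far: [2, 3]
unit clause [-4] forces x4=F; simplify:
  satisfied 1 clause(s); 0 remain; assigned so far: [2, 3, 4]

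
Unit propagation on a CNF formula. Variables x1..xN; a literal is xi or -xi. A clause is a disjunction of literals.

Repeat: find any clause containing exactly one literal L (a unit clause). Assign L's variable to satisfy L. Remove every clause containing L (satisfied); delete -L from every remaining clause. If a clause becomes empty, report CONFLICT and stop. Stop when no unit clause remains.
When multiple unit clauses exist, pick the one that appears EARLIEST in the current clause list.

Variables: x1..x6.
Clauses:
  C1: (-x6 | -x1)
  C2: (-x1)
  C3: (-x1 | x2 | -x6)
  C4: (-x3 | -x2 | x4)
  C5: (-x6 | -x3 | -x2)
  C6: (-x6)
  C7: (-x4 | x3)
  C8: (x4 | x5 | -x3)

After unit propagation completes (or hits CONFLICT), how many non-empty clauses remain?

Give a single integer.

Answer: 3

Derivation:
unit clause [-1] forces x1=F; simplify:
  satisfied 3 clause(s); 5 remain; assigned so far: [1]
unit clause [-6] forces x6=F; simplify:
  satisfied 2 clause(s); 3 remain; assigned so far: [1, 6]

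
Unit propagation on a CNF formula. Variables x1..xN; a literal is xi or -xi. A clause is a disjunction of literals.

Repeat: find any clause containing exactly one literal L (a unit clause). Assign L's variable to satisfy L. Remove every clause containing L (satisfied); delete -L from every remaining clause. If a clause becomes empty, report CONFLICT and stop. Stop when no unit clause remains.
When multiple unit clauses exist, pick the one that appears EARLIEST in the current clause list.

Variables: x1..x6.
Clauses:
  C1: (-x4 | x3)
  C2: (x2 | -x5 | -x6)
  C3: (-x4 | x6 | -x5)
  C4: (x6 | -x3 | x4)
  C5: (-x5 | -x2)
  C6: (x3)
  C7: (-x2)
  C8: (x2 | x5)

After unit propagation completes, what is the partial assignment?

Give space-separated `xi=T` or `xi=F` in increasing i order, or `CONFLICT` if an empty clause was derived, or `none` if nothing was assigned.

Answer: CONFLICT

Derivation:
unit clause [3] forces x3=T; simplify:
  drop -3 from [6, -3, 4] -> [6, 4]
  satisfied 2 clause(s); 6 remain; assigned so far: [3]
unit clause [-2] forces x2=F; simplify:
  drop 2 from [2, -5, -6] -> [-5, -6]
  drop 2 from [2, 5] -> [5]
  satisfied 2 clause(s); 4 remain; assigned so far: [2, 3]
unit clause [5] forces x5=T; simplify:
  drop -5 from [-5, -6] -> [-6]
  drop -5 from [-4, 6, -5] -> [-4, 6]
  satisfied 1 clause(s); 3 remain; assigned so far: [2, 3, 5]
unit clause [-6] forces x6=F; simplify:
  drop 6 from [-4, 6] -> [-4]
  drop 6 from [6, 4] -> [4]
  satisfied 1 clause(s); 2 remain; assigned so far: [2, 3, 5, 6]
unit clause [-4] forces x4=F; simplify:
  drop 4 from [4] -> [] (empty!)
  satisfied 1 clause(s); 1 remain; assigned so far: [2, 3, 4, 5, 6]
CONFLICT (empty clause)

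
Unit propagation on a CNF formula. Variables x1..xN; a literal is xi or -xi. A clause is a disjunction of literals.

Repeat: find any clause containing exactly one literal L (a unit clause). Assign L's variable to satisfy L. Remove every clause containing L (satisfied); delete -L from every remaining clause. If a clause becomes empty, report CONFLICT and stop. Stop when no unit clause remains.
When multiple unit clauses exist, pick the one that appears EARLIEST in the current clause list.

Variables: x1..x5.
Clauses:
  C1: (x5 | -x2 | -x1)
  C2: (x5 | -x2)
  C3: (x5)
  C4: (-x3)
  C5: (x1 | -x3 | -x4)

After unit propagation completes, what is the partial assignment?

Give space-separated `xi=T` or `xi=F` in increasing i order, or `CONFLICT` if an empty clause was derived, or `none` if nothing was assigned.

Answer: x3=F x5=T

Derivation:
unit clause [5] forces x5=T; simplify:
  satisfied 3 clause(s); 2 remain; assigned so far: [5]
unit clause [-3] forces x3=F; simplify:
  satisfied 2 clause(s); 0 remain; assigned so far: [3, 5]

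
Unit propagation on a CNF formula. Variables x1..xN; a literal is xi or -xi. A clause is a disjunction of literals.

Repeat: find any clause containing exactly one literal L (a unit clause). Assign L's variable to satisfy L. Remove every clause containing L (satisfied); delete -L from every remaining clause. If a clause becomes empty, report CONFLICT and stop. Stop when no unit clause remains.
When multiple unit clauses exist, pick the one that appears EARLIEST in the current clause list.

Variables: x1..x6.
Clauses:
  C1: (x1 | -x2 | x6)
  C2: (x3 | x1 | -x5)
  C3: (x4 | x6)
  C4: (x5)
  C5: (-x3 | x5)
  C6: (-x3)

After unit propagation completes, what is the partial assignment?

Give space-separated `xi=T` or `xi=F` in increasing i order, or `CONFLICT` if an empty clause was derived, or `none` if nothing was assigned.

Answer: x1=T x3=F x5=T

Derivation:
unit clause [5] forces x5=T; simplify:
  drop -5 from [3, 1, -5] -> [3, 1]
  satisfied 2 clause(s); 4 remain; assigned so far: [5]
unit clause [-3] forces x3=F; simplify:
  drop 3 from [3, 1] -> [1]
  satisfied 1 clause(s); 3 remain; assigned so far: [3, 5]
unit clause [1] forces x1=T; simplify:
  satisfied 2 clause(s); 1 remain; assigned so far: [1, 3, 5]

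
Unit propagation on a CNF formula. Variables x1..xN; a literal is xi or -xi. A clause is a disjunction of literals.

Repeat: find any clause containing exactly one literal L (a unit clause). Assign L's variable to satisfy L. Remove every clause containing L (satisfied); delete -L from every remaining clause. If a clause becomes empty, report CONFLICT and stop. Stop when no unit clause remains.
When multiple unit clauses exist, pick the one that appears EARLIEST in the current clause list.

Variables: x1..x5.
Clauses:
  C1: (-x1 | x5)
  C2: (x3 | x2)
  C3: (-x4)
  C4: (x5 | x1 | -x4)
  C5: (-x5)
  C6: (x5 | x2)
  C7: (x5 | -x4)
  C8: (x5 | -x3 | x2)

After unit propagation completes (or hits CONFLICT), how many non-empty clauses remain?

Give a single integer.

unit clause [-4] forces x4=F; simplify:
  satisfied 3 clause(s); 5 remain; assigned so far: [4]
unit clause [-5] forces x5=F; simplify:
  drop 5 from [-1, 5] -> [-1]
  drop 5 from [5, 2] -> [2]
  drop 5 from [5, -3, 2] -> [-3, 2]
  satisfied 1 clause(s); 4 remain; assigned so far: [4, 5]
unit clause [-1] forces x1=F; simplify:
  satisfied 1 clause(s); 3 remain; assigned so far: [1, 4, 5]
unit clause [2] forces x2=T; simplify:
  satisfied 3 clause(s); 0 remain; assigned so far: [1, 2, 4, 5]

Answer: 0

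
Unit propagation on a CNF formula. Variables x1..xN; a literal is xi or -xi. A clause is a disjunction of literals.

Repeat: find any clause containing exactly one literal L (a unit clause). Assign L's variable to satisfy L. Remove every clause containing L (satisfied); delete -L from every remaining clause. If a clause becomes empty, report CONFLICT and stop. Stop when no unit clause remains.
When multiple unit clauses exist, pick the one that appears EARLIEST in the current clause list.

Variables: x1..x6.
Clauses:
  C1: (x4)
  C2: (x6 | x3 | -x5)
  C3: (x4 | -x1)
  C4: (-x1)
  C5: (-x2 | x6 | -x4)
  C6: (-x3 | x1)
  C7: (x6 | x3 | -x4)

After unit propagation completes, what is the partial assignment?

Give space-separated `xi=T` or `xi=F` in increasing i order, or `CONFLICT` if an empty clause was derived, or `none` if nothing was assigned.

Answer: x1=F x3=F x4=T x6=T

Derivation:
unit clause [4] forces x4=T; simplify:
  drop -4 from [-2, 6, -4] -> [-2, 6]
  drop -4 from [6, 3, -4] -> [6, 3]
  satisfied 2 clause(s); 5 remain; assigned so far: [4]
unit clause [-1] forces x1=F; simplify:
  drop 1 from [-3, 1] -> [-3]
  satisfied 1 clause(s); 4 remain; assigned so far: [1, 4]
unit clause [-3] forces x3=F; simplify:
  drop 3 from [6, 3, -5] -> [6, -5]
  drop 3 from [6, 3] -> [6]
  satisfied 1 clause(s); 3 remain; assigned so far: [1, 3, 4]
unit clause [6] forces x6=T; simplify:
  satisfied 3 clause(s); 0 remain; assigned so far: [1, 3, 4, 6]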